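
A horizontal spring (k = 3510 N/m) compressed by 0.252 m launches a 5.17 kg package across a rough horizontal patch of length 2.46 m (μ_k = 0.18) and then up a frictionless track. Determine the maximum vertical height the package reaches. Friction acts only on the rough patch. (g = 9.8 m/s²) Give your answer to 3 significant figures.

Spring energy: E₀ = ½kx² = ½(3510)(0.252)² = 111.45 J
Friction: W_f = μ_k mg d = (0.18)(5.17)(9.8)(2.46) = 22.43 J
Energy at base of ramp: E = 111.45 − 22.43 = 89.015 J
At max height all remaining energy is PE: mgh = E ⇒ h = E/(mg) = 89.015/(5.17 × 9.8) = 1.757 m

h = 1.76 m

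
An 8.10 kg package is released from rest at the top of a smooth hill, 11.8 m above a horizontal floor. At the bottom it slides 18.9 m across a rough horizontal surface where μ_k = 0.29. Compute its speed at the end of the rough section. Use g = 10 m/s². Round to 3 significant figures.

v = 11.2 m/s

Energy at the top = energy at the end + work done against friction:
mgh = ½mv² + μ_k m g d
W_f = μ_k mg d = (0.29)(8.10)(10)(18.9) = 444.0 J
½mv² = mgh − W_f = 955.80 − 444.0 = 511.84 J
v = √(2 × 511.84/8.10) = 11.24 m/s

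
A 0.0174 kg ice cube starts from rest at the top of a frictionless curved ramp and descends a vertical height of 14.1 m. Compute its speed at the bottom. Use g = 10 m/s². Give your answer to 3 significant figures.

Mechanical energy is conserved (no friction): mgh = ½mv²
v = √(2gh) = √(2 × 10 × 14.1) = √282.00 = 16.79 m/s

v = 16.8 m/s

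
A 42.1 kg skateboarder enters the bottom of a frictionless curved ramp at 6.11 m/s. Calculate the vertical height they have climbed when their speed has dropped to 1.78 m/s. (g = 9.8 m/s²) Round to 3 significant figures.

Conservation of energy: ½mv₁² = ½mv₂² + mgh
h = (v₁² − v₂²)/(2g) = (6.11² − 1.78²)/(2 × 9.8) = 1.743 m

h = 1.74 m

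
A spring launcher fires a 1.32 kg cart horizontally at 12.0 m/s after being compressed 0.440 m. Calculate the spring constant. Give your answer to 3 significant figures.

½kx² = ½mv²
k = mv²/x² = (1.32)(12.0)²/(0.440)² = 981.8 N/m

k = 982 N/m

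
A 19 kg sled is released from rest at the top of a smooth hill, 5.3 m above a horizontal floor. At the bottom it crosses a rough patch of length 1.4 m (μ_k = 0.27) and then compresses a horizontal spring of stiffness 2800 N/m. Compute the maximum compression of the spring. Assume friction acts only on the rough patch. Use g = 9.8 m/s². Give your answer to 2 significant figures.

x = 0.81 m

Initial energy: E₁ = mgh = (19)(9.8)(5.3) = 986.86 J
Friction removes W_f = μ_k mg d = (0.27)(19)(9.8)(1.4) = 70.38 J
Energy reaching the spring: E = 986.86 − 70.38 = 916.48 J
At max compression ½kx² = E ⇒ x = √(2E/k) = √(2 × 916.48/2800) = 0.8091 m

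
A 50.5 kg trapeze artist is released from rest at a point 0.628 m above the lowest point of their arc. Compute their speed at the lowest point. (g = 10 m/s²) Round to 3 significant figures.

v = 3.54 m/s

By conservation of mechanical energy, mgh = ½mv²
v = √(2gh) = √(2 × 10 × 0.628) = √12.560 = 3.544 m/s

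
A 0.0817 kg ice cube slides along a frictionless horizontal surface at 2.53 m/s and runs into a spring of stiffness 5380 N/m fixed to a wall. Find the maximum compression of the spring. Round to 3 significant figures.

All KE is stored as spring PE at maximum compression: ½mv² = ½kx²
x = v√(m/k) = 2.53 × √(0.0817/5380) = 0.009859 m

x = 0.00986 m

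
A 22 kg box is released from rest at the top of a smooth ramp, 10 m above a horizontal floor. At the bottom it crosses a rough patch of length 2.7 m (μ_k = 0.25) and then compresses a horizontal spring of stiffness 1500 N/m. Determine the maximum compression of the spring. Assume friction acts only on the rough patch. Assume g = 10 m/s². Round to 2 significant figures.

x = 1.7 m

Initial energy: E₁ = mgh = (22)(10)(10) = 2200.0 J
Friction removes W_f = μ_k mg d = (0.25)(22)(10)(2.7) = 148.5 J
Energy reaching the spring: E = 2200.0 − 148.5 = 2051.5 J
At max compression ½kx² = E ⇒ x = √(2E/k) = √(2 × 2051.5/1500) = 1.654 m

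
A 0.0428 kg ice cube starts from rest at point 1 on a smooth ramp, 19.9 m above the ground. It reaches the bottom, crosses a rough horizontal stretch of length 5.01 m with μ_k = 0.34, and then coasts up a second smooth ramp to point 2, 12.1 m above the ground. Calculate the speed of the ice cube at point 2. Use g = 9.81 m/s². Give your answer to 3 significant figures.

v = 10.9 m/s

Energy at 1: mgh₁ = (0.0428)(9.81)(19.9) = 8.3554 J
Friction loss: W_f = μ_k mg d = 0.7152 J
At 2: ½mv² + mgh₂ = mgh₁ − W_f
½mv² = 8.3554 − 0.7152 − 5.0804 = 2.5598 J
v = √(2 × 2.5598/0.0428) = 10.94 m/s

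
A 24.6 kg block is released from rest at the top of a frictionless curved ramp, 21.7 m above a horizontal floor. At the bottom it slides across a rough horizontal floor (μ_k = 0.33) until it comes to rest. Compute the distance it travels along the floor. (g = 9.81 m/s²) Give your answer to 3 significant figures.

d = 65.8 m

Energy at the top = energy at the end + work done against friction:
At rest all PE has been dissipated by friction: mgh = μ_k m g d
d = h/μ_k = 21.7/0.33 = 65.76 m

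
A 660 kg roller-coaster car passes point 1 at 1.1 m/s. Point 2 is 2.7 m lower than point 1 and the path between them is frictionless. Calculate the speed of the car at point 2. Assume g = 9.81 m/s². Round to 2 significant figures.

v = 7.4 m/s

By conservation of mechanical energy, ½mv₀² + mgh = ½mv²
v² = v₀² + 2gh = (1.1)² + 2(9.81)(2.7) = 54.184
v = √54.184 = 7.361 m/s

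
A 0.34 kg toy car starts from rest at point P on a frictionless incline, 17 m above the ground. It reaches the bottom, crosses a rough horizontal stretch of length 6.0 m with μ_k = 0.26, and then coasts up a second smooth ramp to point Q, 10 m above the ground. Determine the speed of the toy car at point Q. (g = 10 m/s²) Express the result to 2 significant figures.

v = 10 m/s

Energy at P: mgh₁ = (0.34)(10)(17) = 57.800 J
Friction loss: W_f = μ_k mg d = 5.304 J
At Q: ½mv² + mgh₂ = mgh₁ − W_f
½mv² = 57.800 − 5.304 − 34.000 = 18.496 J
v = √(2 × 18.496/0.34) = 10.43 m/s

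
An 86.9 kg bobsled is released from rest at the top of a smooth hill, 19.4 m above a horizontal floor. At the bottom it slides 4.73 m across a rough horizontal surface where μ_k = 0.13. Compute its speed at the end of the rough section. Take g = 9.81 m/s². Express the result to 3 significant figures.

v = 19.2 m/s

Energy at the top = energy at the end + work done against friction:
mgh = ½mv² + μ_k m g d
W_f = μ_k mg d = (0.13)(86.9)(9.81)(4.73) = 524.2 J
½mv² = mgh − W_f = 16538 − 524.2 = 16014 J
v = √(2 × 16014/86.9) = 19.20 m/s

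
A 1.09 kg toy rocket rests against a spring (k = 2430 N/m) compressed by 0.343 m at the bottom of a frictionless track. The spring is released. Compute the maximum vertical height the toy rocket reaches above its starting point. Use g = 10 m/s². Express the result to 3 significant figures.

h = 13.1 m

All spring PE becomes gravitational PE at the highest point: ½kx² = mgh
h = kx²/(2mg) = (2430)(0.343)²/(2 × 1.09 × 10) = 13.11 m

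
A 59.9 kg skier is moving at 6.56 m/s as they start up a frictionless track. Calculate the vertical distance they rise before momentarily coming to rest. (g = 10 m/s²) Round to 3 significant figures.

By energy conservation, ½mv² = mgh
h = v²/(2g) = 6.56²/(2 × 10) = 2.152 m

h = 2.15 m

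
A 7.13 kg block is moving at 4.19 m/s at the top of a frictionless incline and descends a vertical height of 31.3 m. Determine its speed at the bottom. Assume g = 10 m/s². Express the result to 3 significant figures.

By conservation of mechanical energy, ½mv₀² + mgh = ½mv²
The mass cancels from both sides.
v² = v₀² + 2gh = (4.19)² + 2(10)(31.3) = 643.56
v = √643.56 = 25.37 m/s

v = 25.4 m/s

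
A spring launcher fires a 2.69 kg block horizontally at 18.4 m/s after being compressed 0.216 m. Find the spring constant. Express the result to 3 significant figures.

Spring PE at full compression equals KE at release: ½kx² = ½mv²
k = mv²/x² = (2.69)(18.4)²/(0.216)² = 19520 N/m

k = 19500 N/m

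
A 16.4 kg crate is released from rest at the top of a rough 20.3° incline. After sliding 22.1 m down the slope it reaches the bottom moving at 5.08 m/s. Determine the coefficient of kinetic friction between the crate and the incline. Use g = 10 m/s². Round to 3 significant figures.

μ_k = 0.308

The energy dissipated by friction is the PE lost minus the KE gained:
mgL sinθ = 1257.4 J; ½mv² = 211.61 J
W_f = 1257.4 − 211.61 = 1046 J
μ_k = W_f/(mg cosθ · L) = 1046/(153.8 × 22.1) = 0.3077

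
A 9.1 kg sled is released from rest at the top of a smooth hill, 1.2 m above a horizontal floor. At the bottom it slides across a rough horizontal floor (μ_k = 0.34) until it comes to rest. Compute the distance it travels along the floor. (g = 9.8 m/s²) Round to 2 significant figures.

Applying the work–energy principle:
At rest all PE has been dissipated by friction: mgh = μ_k m g d
d = h/μ_k = 1.2/0.34 = 3.529 m

d = 3.5 m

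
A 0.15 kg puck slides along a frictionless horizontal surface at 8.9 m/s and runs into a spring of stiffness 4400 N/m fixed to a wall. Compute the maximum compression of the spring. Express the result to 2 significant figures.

x = 0.052 m

All KE is stored as spring PE at maximum compression: ½mv² = ½kx²
x = v√(m/k) = 8.9 × √(0.15/4400) = 0.05196 m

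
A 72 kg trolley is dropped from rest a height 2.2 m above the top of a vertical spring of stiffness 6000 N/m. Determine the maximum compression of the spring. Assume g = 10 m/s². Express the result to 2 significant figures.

Measuring PE from the top of the relaxed spring, at max compression the trolley has dropped H + x with zero KE, so:
mg(H + x) = ½kx²
½(6000)x² − (72)(10)x − (72)(10)(2.2) = 0
3000x² − 720.0x − 1584 = 0
x = [720.0 + √(518400 + 1.9008e+07)]/(2 × 3000) = 0.8565 m

x = 0.86 m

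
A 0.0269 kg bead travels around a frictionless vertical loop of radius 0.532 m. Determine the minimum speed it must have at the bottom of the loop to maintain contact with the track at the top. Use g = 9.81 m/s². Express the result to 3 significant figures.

At the top: mg = mv_top²/r ⇒ v_top² = gr = 5.219 m²/s²
Energy from bottom to top (height 2r): ½mv_bot² = ½mv_top² + mg(2r)
v_bot² = gr + 4gr = 5gr = 26.09
v_bot = √(5gr) = 5.108 m/s

v = 5.11 m/s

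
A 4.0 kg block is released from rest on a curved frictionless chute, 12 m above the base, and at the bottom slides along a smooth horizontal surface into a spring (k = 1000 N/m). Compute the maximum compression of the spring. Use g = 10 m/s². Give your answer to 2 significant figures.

Energy conservation (no friction) from release to max compression: mgh = ½kx²
x = √(2mgh/k) = √(2 × 4.0 × 10 × 12 / 1000) = 0.9798 m

x = 0.98 m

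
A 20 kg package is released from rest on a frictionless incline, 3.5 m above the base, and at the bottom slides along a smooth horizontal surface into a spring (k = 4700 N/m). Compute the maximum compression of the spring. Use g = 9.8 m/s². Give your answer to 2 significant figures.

x = 0.54 m

Gravitational PE at the top equals spring PE at max compression: mgh = ½kx²
x = √(2mgh/k) = √(2 × 20 × 9.8 × 3.5 / 4700) = 0.5403 m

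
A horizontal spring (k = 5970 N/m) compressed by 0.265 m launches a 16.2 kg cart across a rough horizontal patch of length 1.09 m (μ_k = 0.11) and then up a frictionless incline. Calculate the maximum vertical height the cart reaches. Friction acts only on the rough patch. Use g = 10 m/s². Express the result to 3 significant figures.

h = 1.17 m

Spring energy: E₀ = ½kx² = ½(5970)(0.265)² = 209.62 J
Friction: W_f = μ_k mg d = (0.11)(16.2)(10)(1.09) = 19.42 J
Energy at base of ramp: E = 209.62 − 19.42 = 190.20 J
At max height all remaining energy is PE: mgh = E ⇒ h = E/(mg) = 190.20/(16.2 × 10) = 1.174 m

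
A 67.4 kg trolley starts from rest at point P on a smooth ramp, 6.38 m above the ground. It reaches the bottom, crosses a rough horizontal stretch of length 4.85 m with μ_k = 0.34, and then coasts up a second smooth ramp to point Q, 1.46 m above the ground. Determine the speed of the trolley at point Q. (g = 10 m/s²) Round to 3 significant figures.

Energy at P: mgh₁ = (67.4)(10)(6.38) = 4300.1 J
Friction loss: W_f = μ_k mg d = 1111 J
At Q: ½mv² + mgh₂ = mgh₁ − W_f
½mv² = 4300.1 − 1111 − 984.04 = 2204.7 J
v = √(2 × 2204.7/67.4) = 8.088 m/s

v = 8.09 m/s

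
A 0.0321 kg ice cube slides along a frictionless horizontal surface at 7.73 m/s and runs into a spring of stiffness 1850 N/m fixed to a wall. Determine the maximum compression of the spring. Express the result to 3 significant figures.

Conservation of energy between contact and max compression: ½mv² = ½kx²
x = v√(m/k) = 7.73 × √(0.0321/1850) = 0.03220 m

x = 0.0322 m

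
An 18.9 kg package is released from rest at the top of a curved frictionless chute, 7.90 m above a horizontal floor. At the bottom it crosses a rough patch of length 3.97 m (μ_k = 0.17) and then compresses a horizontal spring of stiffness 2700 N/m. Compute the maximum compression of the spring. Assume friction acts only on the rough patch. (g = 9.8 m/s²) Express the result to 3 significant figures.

Initial energy: E₁ = mgh = (18.9)(9.8)(7.90) = 1463.2 J
Friction removes W_f = μ_k mg d = (0.17)(18.9)(9.8)(3.97) = 125.0 J
Energy reaching the spring: E = 1463.2 − 125.0 = 1338.2 J
At max compression ½kx² = E ⇒ x = √(2E/k) = √(2 × 1338.2/2700) = 0.9956 m

x = 0.996 m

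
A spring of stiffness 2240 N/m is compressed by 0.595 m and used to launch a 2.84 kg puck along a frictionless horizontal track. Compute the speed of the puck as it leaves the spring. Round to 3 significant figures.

v = 16.7 m/s

Spring PE converts entirely to kinetic energy: ½kx² = ½mv²
v = x√(k/m) = 0.595 × √(2240/2.84) = 16.71 m/s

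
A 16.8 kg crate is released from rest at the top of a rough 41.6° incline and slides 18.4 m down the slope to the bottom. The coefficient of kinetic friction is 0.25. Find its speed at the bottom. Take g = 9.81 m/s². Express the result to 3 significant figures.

Taking the bottom as reference, mgh = ½mv² + μ_k N L with h = L sinθ, N = mg cosθ:
mgh = mgL sinθ = (16.8)(9.81)(18.4)sin41.6° = 2013.3 J
W_f = μ_k mg cosθ · L = (0.25)(16.8)(9.81)cos41.6°·18.4 = 566.9 J
½mv² = 2013.3 − 566.9 = 1446.4 J
v = √(2 × 1446.4/16.8) = 13.12 m/s

v = 13.1 m/s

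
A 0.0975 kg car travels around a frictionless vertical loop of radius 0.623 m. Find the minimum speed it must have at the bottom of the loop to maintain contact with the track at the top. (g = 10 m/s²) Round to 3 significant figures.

At the top: mg = mv_top²/r ⇒ v_top² = gr = 6.230 m²/s²
Energy from bottom to top (height 2r): ½mv_bot² = ½mv_top² + mg(2r)
v_bot² = gr + 4gr = 5gr = 31.15
v_bot = √(5gr) = 5.581 m/s

v = 5.58 m/s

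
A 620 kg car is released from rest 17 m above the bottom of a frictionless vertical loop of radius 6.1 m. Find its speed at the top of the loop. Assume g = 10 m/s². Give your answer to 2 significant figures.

v = 9.8 m/s

Energy conservation: mgh = ½mv_top² + mg(2r)
v_top² = 2g(h − 2r) = 2(10)(17 − 12.20) = 96.00
v_top = 9.798 m/s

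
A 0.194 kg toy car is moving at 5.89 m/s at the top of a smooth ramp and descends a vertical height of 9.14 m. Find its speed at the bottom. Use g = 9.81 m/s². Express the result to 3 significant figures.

Equating total energy at the two states: ½mv₀² + mgh = ½mv²
v² = v₀² + 2gh = (5.89)² + 2(9.81)(9.14) = 214.02
v = √214.02 = 14.63 m/s

v = 14.6 m/s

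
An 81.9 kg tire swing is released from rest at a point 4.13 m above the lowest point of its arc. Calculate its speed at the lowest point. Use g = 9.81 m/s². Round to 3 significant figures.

By conservation of mechanical energy, mgh = ½mv²
v = √(2gh) = √(2 × 9.81 × 4.13) = √81.031 = 9.002 m/s

v = 9.00 m/s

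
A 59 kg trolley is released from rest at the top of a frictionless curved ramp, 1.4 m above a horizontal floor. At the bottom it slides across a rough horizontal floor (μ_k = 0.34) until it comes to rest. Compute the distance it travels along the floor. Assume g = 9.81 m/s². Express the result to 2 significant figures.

d = 4.1 m

Applying the work–energy principle:
At rest all PE has been dissipated by friction: mgh = μ_k m g d
d = h/μ_k = 1.4/0.34 = 4.118 m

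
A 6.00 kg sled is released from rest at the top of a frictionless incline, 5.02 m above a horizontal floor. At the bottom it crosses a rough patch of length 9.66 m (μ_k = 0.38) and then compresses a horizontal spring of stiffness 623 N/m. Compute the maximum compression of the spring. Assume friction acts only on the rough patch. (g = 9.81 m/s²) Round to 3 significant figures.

Initial energy: E₁ = mgh = (6.00)(9.81)(5.02) = 295.48 J
Friction removes W_f = μ_k mg d = (0.38)(6.00)(9.81)(9.66) = 216.1 J
Energy reaching the spring: E = 295.48 − 216.1 = 79.414 J
At max compression ½kx² = E ⇒ x = √(2E/k) = √(2 × 79.414/623) = 0.5049 m

x = 0.505 m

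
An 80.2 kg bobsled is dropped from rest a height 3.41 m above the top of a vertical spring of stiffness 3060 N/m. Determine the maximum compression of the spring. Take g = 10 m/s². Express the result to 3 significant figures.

x = 1.62 m

Take the reference level at the top of the uncompressed spring. At max compression the bobsled has fallen H + x and is momentarily at rest:
mg(H + x) = ½kx²
½(3060)x² − (80.2)(10)x − (80.2)(10)(3.41) = 0
1530x² − 802.0x − 2735 = 0
x = [802.0 + √(643204 + 1.6737e+07)]/(2 × 1530) = 1.624 m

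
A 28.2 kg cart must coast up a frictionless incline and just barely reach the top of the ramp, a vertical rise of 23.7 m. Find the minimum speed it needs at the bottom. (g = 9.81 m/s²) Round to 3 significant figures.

v = 21.6 m/s

At the top it is momentarily at rest, so all KE converts to PE: ½mv² = mgh
v = √(2gh) = √(2 × 9.81 × 23.7) = 21.56 m/s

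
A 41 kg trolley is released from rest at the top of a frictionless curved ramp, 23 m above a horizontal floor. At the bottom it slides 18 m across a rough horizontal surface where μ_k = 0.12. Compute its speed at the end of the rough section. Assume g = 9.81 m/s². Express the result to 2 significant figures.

v = 20 m/s

Applying the work–energy principle:
mgh = ½mv² + μ_k m g d
W_f = μ_k mg d = (0.12)(41)(9.81)(18) = 868.8 J
½mv² = mgh − W_f = 9250.8 − 868.8 = 8382.1 J
v = √(2 × 8382.1/41) = 20.22 m/s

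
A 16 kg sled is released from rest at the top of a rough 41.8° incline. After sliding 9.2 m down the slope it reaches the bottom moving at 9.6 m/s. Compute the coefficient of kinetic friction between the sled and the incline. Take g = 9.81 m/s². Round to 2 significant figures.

μ_k = 0.21

mgh = ½mv² + μ_k (mg cosθ) L, with h = L sinθ
mgL sinθ = 962.49 J; ½mv² = 737.28 J
W_f = 962.49 − 737.28 = 225.2 J
μ_k = W_f/(mg cosθ · L) = 225.2/(117.0 × 9.2) = 0.2092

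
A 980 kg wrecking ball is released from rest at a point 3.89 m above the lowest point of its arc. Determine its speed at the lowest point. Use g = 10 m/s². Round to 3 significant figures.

Equating total energy at the two states: mgh = ½mv²
The mass cancels from both sides.
v = √(2gh) = √(2 × 10 × 3.89) = √77.800 = 8.820 m/s

v = 8.82 m/s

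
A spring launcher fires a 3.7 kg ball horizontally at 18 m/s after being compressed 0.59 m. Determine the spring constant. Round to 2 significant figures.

Energy stored in the spring equals the launch KE: ½kx² = ½mv²
k = mv²/x² = (3.7)(18)²/(0.59)² = 3444 N/m

k = 3400 N/m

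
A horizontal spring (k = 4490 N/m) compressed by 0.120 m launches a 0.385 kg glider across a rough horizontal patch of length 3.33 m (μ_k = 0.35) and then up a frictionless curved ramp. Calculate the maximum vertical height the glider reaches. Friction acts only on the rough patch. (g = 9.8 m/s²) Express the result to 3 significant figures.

Spring energy: E₀ = ½kx² = ½(4490)(0.120)² = 32.328 J
Friction: W_f = μ_k mg d = (0.35)(0.385)(9.8)(3.33) = 4.397 J
Energy at base of ramp: E = 32.328 − 4.397 = 27.931 J
At max height all remaining energy is PE: mgh = E ⇒ h = E/(mg) = 27.931/(0.385 × 9.8) = 7.403 m

h = 7.40 m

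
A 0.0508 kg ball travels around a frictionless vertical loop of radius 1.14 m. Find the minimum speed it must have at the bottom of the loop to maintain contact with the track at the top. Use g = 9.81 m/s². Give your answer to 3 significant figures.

v = 7.48 m/s

At the top: mg = mv_top²/r ⇒ v_top² = gr = 11.18 m²/s²
Energy from bottom to top (height 2r): ½mv_bot² = ½mv_top² + mg(2r)
v_bot² = gr + 4gr = 5gr = 55.92
v_bot = √(5gr) = 7.478 m/s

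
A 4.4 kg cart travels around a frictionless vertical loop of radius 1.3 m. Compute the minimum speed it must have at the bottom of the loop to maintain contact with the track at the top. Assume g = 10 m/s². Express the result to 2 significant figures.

At the top: mg = mv_top²/r ⇒ v_top² = gr = 13.00 m²/s²
Energy from bottom to top (height 2r): ½mv_bot² = ½mv_top² + mg(2r)
v_bot² = gr + 4gr = 5gr = 65.00
v_bot = √(5gr) = 8.062 m/s

v = 8.1 m/s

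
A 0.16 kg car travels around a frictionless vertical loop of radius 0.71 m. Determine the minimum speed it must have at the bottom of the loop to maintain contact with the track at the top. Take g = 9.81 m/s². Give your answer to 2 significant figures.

v = 5.9 m/s

At the top: mg = mv_top²/r ⇒ v_top² = gr = 6.965 m²/s²
Energy from bottom to top (height 2r): ½mv_bot² = ½mv_top² + mg(2r)
v_bot² = gr + 4gr = 5gr = 34.83
v_bot = √(5gr) = 5.901 m/s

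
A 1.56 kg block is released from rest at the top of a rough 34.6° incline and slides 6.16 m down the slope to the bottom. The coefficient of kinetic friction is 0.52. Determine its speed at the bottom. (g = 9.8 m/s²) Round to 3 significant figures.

v = 4.11 m/s

Taking the bottom as reference, mgh = ½mv² + μ_k N L with h = L sinθ, N = mg cosθ:
mgh = mgL sinθ = (1.56)(9.8)(6.16)sin34.6° = 53.476 J
W_f = μ_k mg cosθ · L = (0.52)(1.56)(9.8)cos34.6°·6.16 = 40.31 J
½mv² = 53.476 − 40.31 = 13.167 J
v = √(2 × 13.167/1.56) = 4.109 m/s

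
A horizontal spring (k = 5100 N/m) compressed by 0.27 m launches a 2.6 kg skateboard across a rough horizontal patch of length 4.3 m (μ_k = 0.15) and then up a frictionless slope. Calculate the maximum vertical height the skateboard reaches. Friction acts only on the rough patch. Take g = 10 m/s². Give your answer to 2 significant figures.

h = 6.5 m

Spring energy: E₀ = ½kx² = ½(5100)(0.27)² = 185.90 J
Friction: W_f = μ_k mg d = (0.15)(2.6)(10)(4.3) = 16.77 J
Energy at base of ramp: E = 185.90 − 16.77 = 169.12 J
At max height all remaining energy is PE: mgh = E ⇒ h = E/(mg) = 169.12/(2.6 × 10) = 6.505 m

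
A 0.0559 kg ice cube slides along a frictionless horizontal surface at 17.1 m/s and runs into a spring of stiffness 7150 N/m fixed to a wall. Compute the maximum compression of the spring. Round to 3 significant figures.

At max compression the cube is momentarily at rest: ½mv² = ½kx²
x = v√(m/k) = 17.1 × √(0.0559/7150) = 0.04781 m

x = 0.0478 m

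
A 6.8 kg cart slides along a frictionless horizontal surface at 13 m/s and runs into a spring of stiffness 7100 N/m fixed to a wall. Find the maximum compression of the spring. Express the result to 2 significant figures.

Conservation of energy between contact and max compression: ½mv² = ½kx²
x = v√(m/k) = 13 × √(6.8/7100) = 0.4023 m

x = 0.40 m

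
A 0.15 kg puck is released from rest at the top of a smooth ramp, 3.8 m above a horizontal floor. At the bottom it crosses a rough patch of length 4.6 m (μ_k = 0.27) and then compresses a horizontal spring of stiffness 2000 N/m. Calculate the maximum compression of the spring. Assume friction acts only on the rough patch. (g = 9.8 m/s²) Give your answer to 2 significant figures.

Initial energy: E₁ = mgh = (0.15)(9.8)(3.8) = 5.5860 J
Friction removes W_f = μ_k mg d = (0.27)(0.15)(9.8)(4.6) = 1.826 J
Energy reaching the spring: E = 5.5860 − 1.826 = 3.7603 J
At max compression ½kx² = E ⇒ x = √(2E/k) = √(2 × 3.7603/2000) = 0.06132 m

x = 0.061 m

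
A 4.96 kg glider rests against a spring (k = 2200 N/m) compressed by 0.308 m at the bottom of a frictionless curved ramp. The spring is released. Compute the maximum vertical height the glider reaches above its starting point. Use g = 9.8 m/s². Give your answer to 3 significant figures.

h = 2.15 m

Energy conservation from release to the highest point: ½kx² = mgh
h = kx²/(2mg) = (2200)(0.308)²/(2 × 4.96 × 9.8) = 2.147 m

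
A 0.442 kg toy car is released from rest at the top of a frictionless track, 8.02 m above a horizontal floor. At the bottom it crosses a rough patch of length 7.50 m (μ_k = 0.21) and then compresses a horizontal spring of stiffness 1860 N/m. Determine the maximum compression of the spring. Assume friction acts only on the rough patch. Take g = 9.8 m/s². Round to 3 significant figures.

x = 0.173 m

Initial energy: E₁ = mgh = (0.442)(9.8)(8.02) = 34.739 J
Friction removes W_f = μ_k mg d = (0.21)(0.442)(9.8)(7.50) = 6.822 J
Energy reaching the spring: E = 34.739 − 6.822 = 27.917 J
At max compression ½kx² = E ⇒ x = √(2E/k) = √(2 × 27.917/1860) = 0.1733 m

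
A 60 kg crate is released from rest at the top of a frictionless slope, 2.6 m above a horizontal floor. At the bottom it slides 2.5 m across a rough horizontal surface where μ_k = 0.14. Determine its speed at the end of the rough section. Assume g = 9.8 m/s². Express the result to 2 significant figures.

Energy bookkeeping (friction removes W_f = μ_k N d):
mgh = ½mv² + μ_k m g d
W_f = μ_k mg d = (0.14)(60)(9.8)(2.5) = 205.8 J
½mv² = mgh − W_f = 1528.8 − 205.8 = 1323.0 J
v = √(2 × 1323.0/60) = 6.641 m/s

v = 6.6 m/s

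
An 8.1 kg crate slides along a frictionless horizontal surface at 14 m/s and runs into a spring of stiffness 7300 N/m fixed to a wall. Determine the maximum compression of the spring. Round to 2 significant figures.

All KE is stored as spring PE at maximum compression: ½mv² = ½kx²
x = v√(m/k) = 14 × √(8.1/7300) = 0.4663 m

x = 0.47 m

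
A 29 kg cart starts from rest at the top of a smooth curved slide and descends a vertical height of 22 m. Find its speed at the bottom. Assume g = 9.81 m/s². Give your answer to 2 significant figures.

Equating total energy at the two states: mgh = ½mv²
v = √(2gh) = √(2 × 9.81 × 22) = √431.64 = 20.78 m/s

v = 21 m/s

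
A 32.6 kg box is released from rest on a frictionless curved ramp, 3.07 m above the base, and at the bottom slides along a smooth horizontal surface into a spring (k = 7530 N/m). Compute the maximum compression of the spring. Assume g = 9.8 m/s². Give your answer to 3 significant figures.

x = 0.510 m

Gravitational PE at the top equals spring PE at max compression: mgh = ½kx²
x = √(2mgh/k) = √(2 × 32.6 × 9.8 × 3.07 / 7530) = 0.5104 m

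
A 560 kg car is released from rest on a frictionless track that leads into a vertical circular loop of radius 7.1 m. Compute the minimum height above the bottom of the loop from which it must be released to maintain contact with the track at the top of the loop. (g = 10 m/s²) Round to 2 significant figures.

At the top, for minimum speed gravity alone supplies the centripetal force: mg = mv_top²/r ⇒ v_top² = gr = 71.00 m²/s²
Energy conservation from release height h to the top (height 2r): mgh = ½mv_top² + mg(2r)
h = v_top²/(2g) + 2r = r/2 + 2r = 5r/2 = 17.75 m

h = 18 m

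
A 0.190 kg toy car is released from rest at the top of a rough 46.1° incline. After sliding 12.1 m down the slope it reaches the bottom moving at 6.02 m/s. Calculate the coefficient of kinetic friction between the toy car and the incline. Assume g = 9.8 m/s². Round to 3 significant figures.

μ_k = 0.819

Energy balance down the incline: mg L sinθ − ½mv² = μ_k (mg cosθ) L
mgL sinθ = 16.234 J; ½mv² = 3.4428 J
W_f = 16.234 − 3.4428 = 12.79 J
μ_k = W_f/(mg cosθ · L) = 12.79/(1.291 × 12.1) = 0.8188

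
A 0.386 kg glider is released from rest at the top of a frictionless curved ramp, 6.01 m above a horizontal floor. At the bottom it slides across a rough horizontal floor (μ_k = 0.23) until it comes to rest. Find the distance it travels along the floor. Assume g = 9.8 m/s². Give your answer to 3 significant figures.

d = 26.1 m

Applying the work–energy principle:
At rest all PE has been dissipated by friction: mgh = μ_k m g d
d = h/μ_k = 6.01/0.23 = 26.13 m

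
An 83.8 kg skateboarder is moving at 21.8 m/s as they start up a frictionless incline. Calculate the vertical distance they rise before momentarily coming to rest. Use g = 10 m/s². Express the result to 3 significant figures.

h = 23.8 m

Setting KE at the bottom equal to PE gained: ½mv² = mgh
h = v²/(2g) = 21.8²/(2 × 10) = 23.76 m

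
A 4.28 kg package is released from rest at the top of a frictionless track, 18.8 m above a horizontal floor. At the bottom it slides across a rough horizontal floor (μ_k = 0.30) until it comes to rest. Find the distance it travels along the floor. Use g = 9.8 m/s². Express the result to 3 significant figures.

Energy at the top = energy at the end + work done against friction:
At rest all PE has been dissipated by friction: mgh = μ_k m g d
d = h/μ_k = 18.8/0.30 = 62.67 m

d = 62.7 m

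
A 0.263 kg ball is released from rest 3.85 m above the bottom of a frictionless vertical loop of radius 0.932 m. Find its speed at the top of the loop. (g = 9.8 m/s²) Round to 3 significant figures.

Energy conservation: mgh = ½mv_top² + mg(2r)
v_top² = 2g(h − 2r) = 2(9.8)(3.85 − 1.864) = 38.93
v_top = 6.239 m/s

v = 6.24 m/s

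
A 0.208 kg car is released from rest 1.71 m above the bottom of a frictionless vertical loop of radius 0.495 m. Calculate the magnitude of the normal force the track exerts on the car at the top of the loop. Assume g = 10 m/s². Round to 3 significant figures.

N = 3.97 N

Energy from release to top (height 2r): mgh = ½mv_top² + mg(2r)
v_top² = 2g(h − 2r) = 2(10)(1.71 − 0.9900) = 14.400 m²/s²
At the top, both N and weight point toward the centre: N + mg = mv_top²/r
N = m(v_top²/r − g) = 0.208(14.400/0.495 − 10) = 3.971 N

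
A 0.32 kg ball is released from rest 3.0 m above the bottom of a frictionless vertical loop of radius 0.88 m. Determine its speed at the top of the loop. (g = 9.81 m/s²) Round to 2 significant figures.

v = 4.9 m/s

Energy conservation: mgh = ½mv_top² + mg(2r)
v_top² = 2g(h − 2r) = 2(9.81)(3.0 − 1.760) = 24.33
v_top = 4.932 m/s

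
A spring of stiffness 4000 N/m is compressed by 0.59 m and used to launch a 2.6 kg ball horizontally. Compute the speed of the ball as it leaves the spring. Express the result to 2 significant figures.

Spring PE converts entirely to kinetic energy: ½kx² = ½mv²
v = x√(k/m) = 0.59 × √(4000/2.6) = 23.14 m/s

v = 23 m/s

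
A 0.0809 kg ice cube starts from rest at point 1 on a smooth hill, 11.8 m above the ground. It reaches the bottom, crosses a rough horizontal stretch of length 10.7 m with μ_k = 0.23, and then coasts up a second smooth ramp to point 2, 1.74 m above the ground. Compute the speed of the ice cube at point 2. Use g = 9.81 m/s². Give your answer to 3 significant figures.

v = 12.2 m/s

Energy at 1: mgh₁ = (0.0809)(9.81)(11.8) = 9.3648 J
Friction loss: W_f = μ_k mg d = 1.953 J
At 2: ½mv² + mgh₂ = mgh₁ − W_f
½mv² = 9.3648 − 1.953 − 1.3809 = 6.0308 J
v = √(2 × 6.0308/0.0809) = 12.21 m/s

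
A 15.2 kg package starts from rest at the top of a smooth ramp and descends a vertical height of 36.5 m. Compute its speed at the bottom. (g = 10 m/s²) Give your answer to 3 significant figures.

Equating total energy at the two states: mgh = ½mv²
v = √(2gh) = √(2 × 10 × 36.5) = √730.00 = 27.02 m/s

v = 27.0 m/s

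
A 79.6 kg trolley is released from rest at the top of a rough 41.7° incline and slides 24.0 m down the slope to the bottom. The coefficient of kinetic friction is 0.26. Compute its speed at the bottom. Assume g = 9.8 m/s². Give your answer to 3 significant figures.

v = 14.9 m/s

Energy: mgh = ½mv² + W_f, with h = L sinθ and W_f = μ_k (mg cosθ) L
mgh = mgL sinθ = (79.6)(9.8)(24.0)sin41.7° = 12454 J
W_f = μ_k mg cosθ · L = (0.26)(79.6)(9.8)cos41.7°·24.0 = 3634 J
½mv² = 12454 − 3634 = 8820.0 J
v = √(2 × 8820.0/79.6) = 14.89 m/s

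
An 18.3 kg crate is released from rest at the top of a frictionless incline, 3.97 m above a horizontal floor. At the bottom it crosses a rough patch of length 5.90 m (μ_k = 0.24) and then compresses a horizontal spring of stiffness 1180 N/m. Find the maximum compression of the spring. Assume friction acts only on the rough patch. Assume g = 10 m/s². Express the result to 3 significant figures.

x = 0.890 m

Initial energy: E₁ = mgh = (18.3)(10)(3.97) = 726.51 J
Friction removes W_f = μ_k mg d = (0.24)(18.3)(10)(5.90) = 259.1 J
Energy reaching the spring: E = 726.51 − 259.1 = 467.38 J
At max compression ½kx² = E ⇒ x = √(2E/k) = √(2 × 467.38/1180) = 0.8900 m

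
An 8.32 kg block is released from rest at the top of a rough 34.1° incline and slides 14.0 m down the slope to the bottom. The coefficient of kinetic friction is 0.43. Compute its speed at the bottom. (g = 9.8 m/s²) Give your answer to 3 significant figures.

Energy: mgh = ½mv² + W_f, with h = L sinθ and W_f = μ_k (mg cosθ) L
mgh = mgL sinθ = (8.32)(9.8)(14.0)sin34.1° = 639.97 J
W_f = μ_k mg cosθ · L = (0.43)(8.32)(9.8)cos34.1°·14.0 = 406.5 J
½mv² = 639.97 − 406.5 = 233.52 J
v = √(2 × 233.52/8.32) = 7.492 m/s

v = 7.49 m/s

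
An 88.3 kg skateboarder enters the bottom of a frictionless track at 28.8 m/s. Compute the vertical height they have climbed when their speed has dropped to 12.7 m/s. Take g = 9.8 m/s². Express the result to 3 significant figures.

Energy balance between the two points: ½mv₁² = ½mv₂² + mgh
h = (v₁² − v₂²)/(2g) = (28.8² − 12.7²)/(2 × 9.8) = 34.09 m

h = 34.1 m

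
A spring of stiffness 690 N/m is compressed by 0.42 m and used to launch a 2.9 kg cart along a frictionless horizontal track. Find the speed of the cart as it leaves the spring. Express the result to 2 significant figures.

The cart leaves the spring when the spring is at natural length, so ½kx² = ½mv²
v = x√(k/m) = 0.42 × √(690/2.9) = 6.479 m/s

v = 6.5 m/s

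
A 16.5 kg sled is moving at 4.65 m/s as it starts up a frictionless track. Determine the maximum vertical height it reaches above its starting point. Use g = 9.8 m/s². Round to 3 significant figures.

h = 1.10 m

Setting KE at the bottom equal to PE gained: ½mv² = mgh
h = v²/(2g) = 4.65²/(2 × 9.8) = 1.103 m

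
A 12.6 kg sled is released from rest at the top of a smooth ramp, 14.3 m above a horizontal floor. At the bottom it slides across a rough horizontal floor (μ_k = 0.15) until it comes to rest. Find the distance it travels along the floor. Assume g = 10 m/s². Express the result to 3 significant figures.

d = 95.3 m

Energy bookkeeping (friction removes W_f = μ_k N d):
At rest all PE has been dissipated by friction: mgh = μ_k m g d
d = h/μ_k = 14.3/0.15 = 95.33 m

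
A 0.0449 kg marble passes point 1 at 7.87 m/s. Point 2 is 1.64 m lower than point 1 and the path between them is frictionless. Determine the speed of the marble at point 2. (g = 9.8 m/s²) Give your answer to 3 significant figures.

v = 9.70 m/s

Equating total energy at the two states: ½mv₀² + mgh = ½mv²
The mass cancels from both sides.
v² = v₀² + 2gh = (7.87)² + 2(9.8)(1.64) = 94.081
v = √94.081 = 9.700 m/s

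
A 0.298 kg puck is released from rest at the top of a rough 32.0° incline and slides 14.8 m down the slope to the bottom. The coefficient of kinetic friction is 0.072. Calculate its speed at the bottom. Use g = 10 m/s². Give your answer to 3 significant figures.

v = 11.8 m/s

Work–energy: mg(L sinθ) − μ_k(mg cosθ)L = ½mv²
mgh = mgL sinθ = (0.298)(10)(14.8)sin32.0° = 23.372 J
W_f = μ_k mg cosθ · L = (0.072)(0.298)(10)cos32.0°·14.8 = 2.693 J
½mv² = 23.372 − 2.693 = 20.679 J
v = √(2 × 20.679/0.298) = 11.78 m/s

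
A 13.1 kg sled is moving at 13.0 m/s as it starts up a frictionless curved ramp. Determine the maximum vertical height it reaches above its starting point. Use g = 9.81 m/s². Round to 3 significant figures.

h = 8.61 m

Setting KE at the bottom equal to PE gained: ½mv² = mgh
h = v²/(2g) = 13.0²/(2 × 9.81) = 8.614 m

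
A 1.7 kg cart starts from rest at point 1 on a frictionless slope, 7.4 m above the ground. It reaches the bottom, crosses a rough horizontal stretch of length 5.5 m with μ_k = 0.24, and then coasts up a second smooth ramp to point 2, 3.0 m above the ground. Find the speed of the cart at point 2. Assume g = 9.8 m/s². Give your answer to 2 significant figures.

v = 7.8 m/s

Energy at 1: mgh₁ = (1.7)(9.8)(7.4) = 123.28 J
Friction loss: W_f = μ_k mg d = 21.99 J
At 2: ½mv² + mgh₂ = mgh₁ − W_f
½mv² = 123.28 − 21.99 − 49.980 = 51.313 J
v = √(2 × 51.313/1.7) = 7.770 m/s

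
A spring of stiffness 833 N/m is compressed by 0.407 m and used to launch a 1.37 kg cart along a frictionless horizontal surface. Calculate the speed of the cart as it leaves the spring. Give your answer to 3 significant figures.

Conservation of energy: ½kx² = ½mv²
v = x√(k/m) = 0.407 × √(833/1.37) = 10.04 m/s

v = 10.0 m/s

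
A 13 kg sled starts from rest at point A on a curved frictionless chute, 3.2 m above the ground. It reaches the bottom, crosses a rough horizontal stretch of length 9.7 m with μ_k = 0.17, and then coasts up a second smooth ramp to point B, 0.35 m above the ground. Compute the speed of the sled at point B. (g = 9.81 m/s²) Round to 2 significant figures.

Energy at A: mgh₁ = (13)(9.81)(3.2) = 408.10 J
Friction loss: W_f = μ_k mg d = 210.3 J
At B: ½mv² + mgh₂ = mgh₁ − W_f
½mv² = 408.10 − 210.3 − 44.636 = 153.16 J
v = √(2 × 153.16/13) = 4.854 m/s

v = 4.9 m/s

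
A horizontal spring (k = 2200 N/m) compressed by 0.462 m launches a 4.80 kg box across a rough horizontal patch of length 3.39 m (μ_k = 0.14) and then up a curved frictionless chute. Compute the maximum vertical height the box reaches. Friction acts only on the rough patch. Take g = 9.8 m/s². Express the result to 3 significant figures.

h = 4.52 m

Spring energy: E₀ = ½kx² = ½(2200)(0.462)² = 234.79 J
Friction: W_f = μ_k mg d = (0.14)(4.80)(9.8)(3.39) = 22.33 J
Energy at base of ramp: E = 234.79 − 22.33 = 212.46 J
At max height all remaining energy is PE: mgh = E ⇒ h = E/(mg) = 212.46/(4.80 × 9.8) = 4.517 m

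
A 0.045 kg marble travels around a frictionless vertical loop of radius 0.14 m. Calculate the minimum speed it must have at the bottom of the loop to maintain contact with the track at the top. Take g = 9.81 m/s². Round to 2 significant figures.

At the top: mg = mv_top²/r ⇒ v_top² = gr = 1.373 m²/s²
Energy from bottom to top (height 2r): ½mv_bot² = ½mv_top² + mg(2r)
v_bot² = gr + 4gr = 5gr = 6.867
v_bot = √(5gr) = 2.620 m/s

v = 2.6 m/s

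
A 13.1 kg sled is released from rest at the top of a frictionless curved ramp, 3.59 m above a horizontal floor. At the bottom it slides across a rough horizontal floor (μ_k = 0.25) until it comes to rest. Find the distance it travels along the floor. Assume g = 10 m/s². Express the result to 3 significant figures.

d = 14.4 m

Energy bookkeeping (friction removes W_f = μ_k N d):
At rest all PE has been dissipated by friction: mgh = μ_k m g d
d = h/μ_k = 3.59/0.25 = 14.36 m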